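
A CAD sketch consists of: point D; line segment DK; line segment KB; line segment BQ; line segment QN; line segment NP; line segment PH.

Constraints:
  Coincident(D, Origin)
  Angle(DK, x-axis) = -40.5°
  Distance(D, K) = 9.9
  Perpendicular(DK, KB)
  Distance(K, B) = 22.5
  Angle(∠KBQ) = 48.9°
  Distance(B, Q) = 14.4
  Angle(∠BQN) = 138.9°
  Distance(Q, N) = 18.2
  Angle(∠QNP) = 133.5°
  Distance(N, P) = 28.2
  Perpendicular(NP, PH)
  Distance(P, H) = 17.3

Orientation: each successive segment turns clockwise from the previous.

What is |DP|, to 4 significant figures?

30.52

D is at the origin; DK runs at -40.5° with length 9.9, so K = (7.528, -6.430). The perpendicularity gives KB at right angles to DK, so KB runs at -130.5°; with |KB| = 22.5, B = (-7.085, -23.54). ∠KBQ = 48.9° gives BQ at 98.40° from the x-axis; with |BQ| = 14.4, Q = (-9.188, -9.293). ∠BQN = 138.9° gives QN at 57.30° from the x-axis; with |QN| = 18.2, N = (0.6442, 6.022). ∠QNP = 133.5° gives NP at 10.80° from the x-axis; with |NP| = 28.2, P = (28.34, 11.31). Then |DP| = |P − D| = 30.52.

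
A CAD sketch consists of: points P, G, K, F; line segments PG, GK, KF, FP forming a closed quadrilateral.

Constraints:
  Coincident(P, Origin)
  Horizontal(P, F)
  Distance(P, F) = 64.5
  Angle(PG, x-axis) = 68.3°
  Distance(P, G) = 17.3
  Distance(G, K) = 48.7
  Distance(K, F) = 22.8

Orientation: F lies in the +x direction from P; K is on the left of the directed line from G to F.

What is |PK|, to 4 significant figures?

58.64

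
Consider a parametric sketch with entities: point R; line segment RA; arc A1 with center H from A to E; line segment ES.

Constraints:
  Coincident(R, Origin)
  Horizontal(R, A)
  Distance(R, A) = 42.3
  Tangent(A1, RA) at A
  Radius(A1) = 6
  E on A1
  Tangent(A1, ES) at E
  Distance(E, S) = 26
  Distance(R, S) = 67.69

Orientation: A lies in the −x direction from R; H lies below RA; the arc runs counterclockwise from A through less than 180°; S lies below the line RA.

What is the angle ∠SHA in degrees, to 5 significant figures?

124.34°

Checks: |HE| = 6.000 ✓; ∠(HE, ES) = 90.00° ✓; |ES| = 26.00 ✓; |RS| = 67.69 ✓.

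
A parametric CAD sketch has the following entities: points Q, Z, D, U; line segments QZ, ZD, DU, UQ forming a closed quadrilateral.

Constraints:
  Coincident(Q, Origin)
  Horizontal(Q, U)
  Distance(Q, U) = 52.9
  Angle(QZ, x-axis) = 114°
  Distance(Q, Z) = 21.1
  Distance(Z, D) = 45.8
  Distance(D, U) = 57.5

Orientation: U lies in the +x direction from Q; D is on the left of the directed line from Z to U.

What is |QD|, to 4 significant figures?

56.23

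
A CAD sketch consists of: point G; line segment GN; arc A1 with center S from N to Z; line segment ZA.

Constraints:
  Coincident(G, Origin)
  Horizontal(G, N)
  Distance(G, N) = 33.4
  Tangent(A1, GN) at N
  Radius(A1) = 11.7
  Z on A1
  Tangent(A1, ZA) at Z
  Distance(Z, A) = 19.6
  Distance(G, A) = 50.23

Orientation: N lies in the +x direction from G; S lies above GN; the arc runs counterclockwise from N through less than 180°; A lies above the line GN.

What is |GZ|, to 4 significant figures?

47.08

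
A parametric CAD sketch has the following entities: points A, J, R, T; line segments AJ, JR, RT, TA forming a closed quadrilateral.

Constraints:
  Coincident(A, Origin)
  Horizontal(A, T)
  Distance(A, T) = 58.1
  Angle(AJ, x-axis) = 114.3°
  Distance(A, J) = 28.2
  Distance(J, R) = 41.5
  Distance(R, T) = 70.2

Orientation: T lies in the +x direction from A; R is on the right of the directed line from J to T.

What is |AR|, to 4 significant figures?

18.84

A is at the origin; A and T share the same y with |AT| = 58.1 and T in +x, so T = (58.1, 0). AJ runs at 114.3° with |AJ| = 28.2, so J = (-11.60, 25.70). R is determined by |JR| = 41.5 and |RT| = 70.2 together: it lies at the intersection of circle(J, 41.5) and circle(T, 70.2). With |JT| = 74.29, the foot of the radical line on JT is 15.57 from J and the perpendicular offset is √(41.5² − 15.57²) = 38.47. Taking the right-of-JT solution: R = (-10.30, -15.78).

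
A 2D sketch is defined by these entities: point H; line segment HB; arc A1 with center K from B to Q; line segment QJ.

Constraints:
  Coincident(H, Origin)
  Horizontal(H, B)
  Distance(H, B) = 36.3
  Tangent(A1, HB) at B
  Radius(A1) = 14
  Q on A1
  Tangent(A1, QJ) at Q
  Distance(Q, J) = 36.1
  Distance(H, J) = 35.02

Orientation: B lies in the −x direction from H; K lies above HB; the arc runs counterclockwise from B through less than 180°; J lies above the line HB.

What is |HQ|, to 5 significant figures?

25.657

Checks: |KQ| = 14.00 ✓; ∠(KQ, QJ) = 90.00° ✓; |QJ| = 36.10 ✓; |HJ| = 35.02 ✓.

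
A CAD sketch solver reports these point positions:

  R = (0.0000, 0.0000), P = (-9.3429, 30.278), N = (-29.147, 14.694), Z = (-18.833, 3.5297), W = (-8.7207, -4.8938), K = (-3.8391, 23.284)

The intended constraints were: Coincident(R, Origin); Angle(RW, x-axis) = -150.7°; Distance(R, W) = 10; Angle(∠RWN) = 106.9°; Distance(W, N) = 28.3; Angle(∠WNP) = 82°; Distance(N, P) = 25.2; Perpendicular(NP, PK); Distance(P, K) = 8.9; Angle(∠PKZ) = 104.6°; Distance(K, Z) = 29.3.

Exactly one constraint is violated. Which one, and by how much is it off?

Distance(K, Z) = 29.3 — off by 4.50.

R = (0.00, 0.00) ✓; RW at -150.7° ✓; |RW| = 10.00 ✓; ∠RWN = 106.9° ✓; |WN| = 28.30 ✓; ∠WNP = 82.00° ✓; |NP| = 25.20 ✓; ∠(NP, PK) = 90.00° ✓; |PK| = 8.900 ✓; ∠PKZ = 104.6° ✓; |KZ| = 24.80 ✗.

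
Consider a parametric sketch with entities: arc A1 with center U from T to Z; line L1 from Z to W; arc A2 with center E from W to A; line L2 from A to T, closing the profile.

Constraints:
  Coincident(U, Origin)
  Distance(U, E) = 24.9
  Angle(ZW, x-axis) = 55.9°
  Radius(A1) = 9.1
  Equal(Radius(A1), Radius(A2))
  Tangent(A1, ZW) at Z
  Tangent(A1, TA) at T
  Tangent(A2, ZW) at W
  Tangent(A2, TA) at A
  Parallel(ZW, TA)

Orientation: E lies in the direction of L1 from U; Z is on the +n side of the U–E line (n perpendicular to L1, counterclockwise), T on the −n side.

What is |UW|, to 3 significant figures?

26.5

The slot axis is L1's direction at 55.9°, so u = (cos 55.9°, sin 55.9°) = (0.561, 0.828) and n = (−sin 55.9°, cos 55.9°) = (-0.828, 0.561). U is at the origin and E lies 24.9 along u from U, so E = 24.9·u = (14.0, 20.6). Tangency of A1 to both parallel lines with radius 9.1 puts Z and T at U ± 9.1·n: Z = (-7.54, 5.10), T = (7.54, -5.10). Equal radii place W and A the same way about E: W = E + 9.1·n = (6.42, 25.7), A = E − 9.1·n = (21.5, 15.5). Then |UW| = |W − U| = 26.5.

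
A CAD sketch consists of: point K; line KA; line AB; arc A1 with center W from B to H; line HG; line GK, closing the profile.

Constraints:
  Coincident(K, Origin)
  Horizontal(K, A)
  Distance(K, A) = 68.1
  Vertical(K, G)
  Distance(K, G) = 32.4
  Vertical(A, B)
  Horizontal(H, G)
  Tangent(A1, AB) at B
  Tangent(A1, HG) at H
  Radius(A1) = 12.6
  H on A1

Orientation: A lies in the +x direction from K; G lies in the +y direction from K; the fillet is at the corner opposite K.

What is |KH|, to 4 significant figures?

64.27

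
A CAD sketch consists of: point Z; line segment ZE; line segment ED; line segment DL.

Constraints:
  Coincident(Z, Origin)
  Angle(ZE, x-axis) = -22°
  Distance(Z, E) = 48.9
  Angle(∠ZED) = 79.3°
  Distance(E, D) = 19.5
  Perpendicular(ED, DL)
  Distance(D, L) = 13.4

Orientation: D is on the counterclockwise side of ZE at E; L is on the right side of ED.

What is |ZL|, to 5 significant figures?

62.327

∠ZED = 79.3°, so ED runs at -22.0° + (180° − 79.3°) = 78.700° from the x-axis; with |ED| = 19.5, D = E + 19.5·(cos 78.700°, sin 78.700°) = (49.160, 0.80372). ED is perpendicular to DL; with |DL| = 13.4 on the right of ED, L = D + 13.4·(0.98061, -0.19595) = (62.300, -1.8220). Then |ZL| = |L − Z| = 62.327.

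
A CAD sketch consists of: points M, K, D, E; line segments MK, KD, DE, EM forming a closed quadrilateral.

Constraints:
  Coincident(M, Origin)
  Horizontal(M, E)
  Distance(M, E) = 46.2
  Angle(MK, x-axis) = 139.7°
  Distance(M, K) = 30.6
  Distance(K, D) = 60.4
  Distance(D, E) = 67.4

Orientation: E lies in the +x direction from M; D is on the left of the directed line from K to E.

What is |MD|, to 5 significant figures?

65.125

M is at the origin; ME is horizontal with |ME| = 46.2 and E in +x, so E = (46.2, 0). MK runs at 139.7° with |MK| = 30.6, so K = (-23.338, 19.792). D is determined by |KD| = 60.4 and |DE| = 67.4 together: it lies at the intersection of circle(K, 60.4) and circle(E, 67.4). With |KE| = 72.299, the foot of the radical line on KE is 29.963 from K and the perpendicular offset is √(60.4² − 29.963²) = 52.444. Taking the left-of-KE solution: D = (19.837, 62.030).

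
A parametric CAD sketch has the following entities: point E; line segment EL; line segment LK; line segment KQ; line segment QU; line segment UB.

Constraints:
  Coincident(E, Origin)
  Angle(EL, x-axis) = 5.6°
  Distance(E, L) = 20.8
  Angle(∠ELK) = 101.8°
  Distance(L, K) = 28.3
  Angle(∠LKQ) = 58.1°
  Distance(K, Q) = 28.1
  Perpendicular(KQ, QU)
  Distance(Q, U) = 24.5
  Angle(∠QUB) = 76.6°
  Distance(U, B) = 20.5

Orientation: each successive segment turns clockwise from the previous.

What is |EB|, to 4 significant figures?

26.49

E is at the origin; EL runs at 5.6° with length 20.8, so L = (20.70, 2.030). ∠ELK = 101.8° gives LK at -72.60° from the x-axis; with |LK| = 28.3, K = (29.16, -24.98). ∠LKQ = 58.1° gives KQ at 165.5° from the x-axis; with |KQ| = 28.1, Q = (1.959, -17.94). KQ is perpendicular to QU, so QU runs at 75.50°; with |QU| = 24.5, U = (8.093, 5.780). ∠QUB = 76.6° gives UB at -27.90° from the x-axis; with |UB| = 20.5, B = (26.21, -3.813). Then |EB| = |B − E| = 26.49.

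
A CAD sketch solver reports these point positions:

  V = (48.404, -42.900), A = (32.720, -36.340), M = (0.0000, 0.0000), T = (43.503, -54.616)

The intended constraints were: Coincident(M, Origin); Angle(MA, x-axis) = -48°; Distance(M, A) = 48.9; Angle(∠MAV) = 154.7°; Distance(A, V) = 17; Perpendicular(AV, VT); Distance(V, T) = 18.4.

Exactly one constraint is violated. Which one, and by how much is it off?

Distance(V, T) = 18.4 — off by 5.70.

M = (0.00, 0.00) ✓; MA at -48.00° ✓; |MA| = 48.90 ✓; ∠MAV = 154.7° ✓; |AV| = 17.00 ✓; ∠(AV, VT) = 90.00° ✓; |VT| = 12.70 ✗.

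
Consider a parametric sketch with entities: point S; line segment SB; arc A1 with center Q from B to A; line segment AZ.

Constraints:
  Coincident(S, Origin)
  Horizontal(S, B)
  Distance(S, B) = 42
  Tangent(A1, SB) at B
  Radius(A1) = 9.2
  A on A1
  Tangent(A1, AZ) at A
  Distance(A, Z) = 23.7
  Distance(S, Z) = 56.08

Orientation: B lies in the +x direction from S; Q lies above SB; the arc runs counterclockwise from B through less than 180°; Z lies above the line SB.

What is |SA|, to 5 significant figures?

52.178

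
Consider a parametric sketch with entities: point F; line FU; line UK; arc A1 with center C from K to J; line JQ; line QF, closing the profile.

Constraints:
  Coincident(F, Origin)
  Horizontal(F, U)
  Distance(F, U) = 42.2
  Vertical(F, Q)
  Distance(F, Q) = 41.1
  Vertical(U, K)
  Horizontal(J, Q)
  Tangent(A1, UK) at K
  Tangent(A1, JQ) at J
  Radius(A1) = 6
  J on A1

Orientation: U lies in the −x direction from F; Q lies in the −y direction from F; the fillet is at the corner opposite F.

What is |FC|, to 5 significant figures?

50.423

F is at the origin; F and U share the same y with |FU| = 42.2 and U on the −x side, so U = (-42.200, 0.0000). F and Q share the same x with |FQ| = 41.1 and Q on the −y side, so Q = (0.0000, -41.100). The virtual corner opposite F is at (-42.200, -41.100). The tangent condition forces CK to be normal to UK and the tangent condition forces CJ to be normal to JQ, with radius 6.0, so the center C sits 6.0 in from both sides at C = (-36.200, -35.100). Then |FC| = |C − F| = 50.423.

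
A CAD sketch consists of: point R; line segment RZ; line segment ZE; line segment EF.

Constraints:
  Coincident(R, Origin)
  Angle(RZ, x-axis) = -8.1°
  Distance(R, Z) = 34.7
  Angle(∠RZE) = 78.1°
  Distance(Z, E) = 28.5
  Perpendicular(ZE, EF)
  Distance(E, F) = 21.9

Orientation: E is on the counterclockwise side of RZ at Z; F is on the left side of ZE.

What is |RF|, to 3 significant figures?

24.5

∠RZE = 78.1°, so ZE runs at -8.1° + (180° − 78.1°) = 93.8° from the x-axis; with |ZE| = 28.5, E = Z + 28.5·(cos 93.8°, sin 93.8°) = (32.5, 23.5). ZE ⟂ EF; with |EF| = 21.9 on the left of ZE, F = E + 21.9·(-0.998, -0.0663) = (10.6, 22.1). Then |RF| = |F − R| = 24.5.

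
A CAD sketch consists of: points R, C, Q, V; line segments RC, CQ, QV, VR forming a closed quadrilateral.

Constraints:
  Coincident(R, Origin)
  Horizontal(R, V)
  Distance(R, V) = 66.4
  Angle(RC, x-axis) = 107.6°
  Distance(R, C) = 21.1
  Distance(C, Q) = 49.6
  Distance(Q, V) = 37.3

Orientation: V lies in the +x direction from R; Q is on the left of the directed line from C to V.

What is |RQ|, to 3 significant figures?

51.2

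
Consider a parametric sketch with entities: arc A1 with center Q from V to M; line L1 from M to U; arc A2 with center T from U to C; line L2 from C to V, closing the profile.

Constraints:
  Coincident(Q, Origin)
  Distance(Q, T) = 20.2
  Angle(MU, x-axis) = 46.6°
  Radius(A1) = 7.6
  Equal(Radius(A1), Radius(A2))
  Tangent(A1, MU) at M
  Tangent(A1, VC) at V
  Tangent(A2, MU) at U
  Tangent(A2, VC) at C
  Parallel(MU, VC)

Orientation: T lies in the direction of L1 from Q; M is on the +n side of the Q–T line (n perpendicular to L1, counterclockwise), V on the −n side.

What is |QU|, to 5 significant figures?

21.582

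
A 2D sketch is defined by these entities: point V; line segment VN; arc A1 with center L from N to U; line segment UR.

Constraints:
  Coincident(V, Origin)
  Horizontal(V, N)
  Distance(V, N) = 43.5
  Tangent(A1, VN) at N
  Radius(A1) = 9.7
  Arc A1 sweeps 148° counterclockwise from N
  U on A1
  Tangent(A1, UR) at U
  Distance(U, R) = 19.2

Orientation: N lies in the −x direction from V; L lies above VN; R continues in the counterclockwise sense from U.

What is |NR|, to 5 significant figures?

30.229

V is at the origin; VN is horizontal with |VN| = 43.5 and N on the −x side, so N = (-43.500, 0.0000). A1 meets VN tangentially, so LN is at right angles to VN, so L = N + (0, 9.7) = (-43.500, 9.7000). On A1, N sits at bearing -90° from L; a 148° counterclockwise sweep puts U at bearing 58°, so U = L + 9.7·(cos 58°, sin 58°) = (-38.360, 17.926). The tangent condition forces LU to be normal to UR, so UR runs along (−sin 58°, cos 58°); with |UR| = 19.2, R = (-54.642, 28.101). Then |NR| = |R − N| = 30.229.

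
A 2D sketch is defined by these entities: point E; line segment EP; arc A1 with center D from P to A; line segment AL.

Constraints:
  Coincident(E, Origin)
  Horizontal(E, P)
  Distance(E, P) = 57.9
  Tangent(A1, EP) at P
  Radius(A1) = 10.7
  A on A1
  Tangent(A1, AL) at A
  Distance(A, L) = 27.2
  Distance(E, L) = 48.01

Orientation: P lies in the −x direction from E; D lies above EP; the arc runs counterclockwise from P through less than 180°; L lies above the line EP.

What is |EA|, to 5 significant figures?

48.589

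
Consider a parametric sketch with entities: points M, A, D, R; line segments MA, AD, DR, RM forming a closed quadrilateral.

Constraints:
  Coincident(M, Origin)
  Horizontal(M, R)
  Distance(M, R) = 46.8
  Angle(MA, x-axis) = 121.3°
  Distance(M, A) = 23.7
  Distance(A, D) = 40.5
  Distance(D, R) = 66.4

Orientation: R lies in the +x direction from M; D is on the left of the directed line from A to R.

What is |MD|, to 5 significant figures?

55.391

M is at the origin; MR is horizontal with |MR| = 46.8 and R in +x, so R = (46.8, 0). MA runs at 121.3° with |MA| = 23.7, so A = (-12.313, 20.251). D is determined by |AD| = 40.5 and |DR| = 66.4 together: it lies at the intersection of circle(A, 40.5) and circle(R, 66.4). With |AR| = 62.485, the foot of the radical line on AR is 9.0876 from A and the perpendicular offset is √(40.5² − 9.0876²) = 39.467. Taking the left-of-AR solution: D = (9.0754, 54.643).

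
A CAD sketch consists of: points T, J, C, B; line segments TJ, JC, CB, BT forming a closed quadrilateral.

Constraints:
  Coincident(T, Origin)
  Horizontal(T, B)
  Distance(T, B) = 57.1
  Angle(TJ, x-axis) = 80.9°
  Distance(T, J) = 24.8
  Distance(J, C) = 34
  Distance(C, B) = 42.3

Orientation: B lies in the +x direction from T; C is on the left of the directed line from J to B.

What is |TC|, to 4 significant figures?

51.08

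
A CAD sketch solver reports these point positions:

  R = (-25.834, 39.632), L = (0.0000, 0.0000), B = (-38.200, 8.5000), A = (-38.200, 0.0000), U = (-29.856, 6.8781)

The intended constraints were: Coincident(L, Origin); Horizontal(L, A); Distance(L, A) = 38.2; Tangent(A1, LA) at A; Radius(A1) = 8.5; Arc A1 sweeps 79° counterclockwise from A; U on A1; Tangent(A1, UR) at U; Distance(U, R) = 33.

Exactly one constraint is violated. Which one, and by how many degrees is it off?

Tangent(A1, UR) at U — off by 4.00°.

L = (0.00, 0.00) ✓; L.y = 0.00, A.y = 0.00 ✓; |LA| = 38.20 ✓; ∠(BA, AL) = 90.00° ✓; |BA| = 8.500 ✓; bearing(B→U) − bearing(B→A) = 79.00° ✓; |BU| = 8.500 ✓; ∠(BU, UR) = 86.00° ✗; |UR| = 33.00 ✓.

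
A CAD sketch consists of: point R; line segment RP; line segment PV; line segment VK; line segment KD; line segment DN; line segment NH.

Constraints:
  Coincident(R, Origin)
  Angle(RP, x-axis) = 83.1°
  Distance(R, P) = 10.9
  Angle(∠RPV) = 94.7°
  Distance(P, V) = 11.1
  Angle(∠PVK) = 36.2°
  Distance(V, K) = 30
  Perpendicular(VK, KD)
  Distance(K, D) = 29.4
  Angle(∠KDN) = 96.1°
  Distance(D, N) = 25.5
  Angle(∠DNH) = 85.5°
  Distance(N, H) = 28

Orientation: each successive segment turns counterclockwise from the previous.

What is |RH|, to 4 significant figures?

13.54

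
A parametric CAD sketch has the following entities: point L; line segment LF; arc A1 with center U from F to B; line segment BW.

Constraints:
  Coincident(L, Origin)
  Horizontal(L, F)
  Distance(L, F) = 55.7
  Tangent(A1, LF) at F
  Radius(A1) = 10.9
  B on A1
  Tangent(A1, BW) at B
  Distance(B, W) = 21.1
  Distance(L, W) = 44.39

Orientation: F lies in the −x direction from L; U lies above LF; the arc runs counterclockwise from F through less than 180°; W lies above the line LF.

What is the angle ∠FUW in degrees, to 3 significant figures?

127°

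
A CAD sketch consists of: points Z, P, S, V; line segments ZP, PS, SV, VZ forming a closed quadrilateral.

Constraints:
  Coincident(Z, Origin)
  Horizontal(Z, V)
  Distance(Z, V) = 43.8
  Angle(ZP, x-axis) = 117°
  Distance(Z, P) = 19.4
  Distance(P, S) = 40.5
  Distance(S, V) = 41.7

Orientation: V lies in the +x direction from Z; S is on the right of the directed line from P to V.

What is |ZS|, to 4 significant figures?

21.18

Checks: |PS| = 40.50 ✓; |SV| = 41.70 ✓.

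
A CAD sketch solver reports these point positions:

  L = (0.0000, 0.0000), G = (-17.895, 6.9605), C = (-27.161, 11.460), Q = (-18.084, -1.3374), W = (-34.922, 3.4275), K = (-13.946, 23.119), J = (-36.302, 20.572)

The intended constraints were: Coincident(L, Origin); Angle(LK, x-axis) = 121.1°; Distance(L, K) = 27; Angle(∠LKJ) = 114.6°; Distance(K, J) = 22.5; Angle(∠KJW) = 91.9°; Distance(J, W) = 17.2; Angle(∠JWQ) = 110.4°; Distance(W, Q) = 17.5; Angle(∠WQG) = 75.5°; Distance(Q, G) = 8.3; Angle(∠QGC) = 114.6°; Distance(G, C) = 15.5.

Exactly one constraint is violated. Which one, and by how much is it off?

Distance(G, C) = 15.5 — off by 5.20.

L = (0.00, 0.00) ✓; LK at 121.1° ✓; |LK| = 27.00 ✓; ∠LKJ = 114.6° ✓; |KJ| = 22.50 ✓; ∠KJW = 91.90° ✓; |JW| = 17.20 ✓; ∠JWQ = 110.4° ✓; |WQ| = 17.50 ✓; ∠WQG = 75.50° ✓; |QG| = 8.300 ✓; ∠QGC = 114.6° ✓; |GC| = 10.30 ✗.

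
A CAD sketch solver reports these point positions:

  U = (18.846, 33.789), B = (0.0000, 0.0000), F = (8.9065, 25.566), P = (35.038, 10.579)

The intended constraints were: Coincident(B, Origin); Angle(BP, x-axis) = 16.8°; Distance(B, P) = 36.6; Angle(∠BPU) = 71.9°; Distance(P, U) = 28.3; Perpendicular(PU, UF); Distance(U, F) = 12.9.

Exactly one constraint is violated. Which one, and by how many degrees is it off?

Perpendicular(PU, UF) — off by 4.70°.

B = (0.00, 0.00) ✓; BP at 16.80° ✓; |BP| = 36.60 ✓; ∠BPU = 71.90° ✓; |PU| = 28.30 ✓; ∠(PU, UF) = 94.70° ✗; |UF| = 12.90 ✓.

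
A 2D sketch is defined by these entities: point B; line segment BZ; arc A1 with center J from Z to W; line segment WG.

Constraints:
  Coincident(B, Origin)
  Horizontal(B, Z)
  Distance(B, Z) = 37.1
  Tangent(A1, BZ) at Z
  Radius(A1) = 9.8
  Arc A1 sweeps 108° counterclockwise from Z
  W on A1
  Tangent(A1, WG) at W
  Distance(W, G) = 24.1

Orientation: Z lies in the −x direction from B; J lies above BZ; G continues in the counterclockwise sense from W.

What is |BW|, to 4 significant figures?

30.60

B is at the origin; B and Z share the same y with |BZ| = 37.1 and Z on the −x side, so Z = (-37.10, 0.000). Tangency of A1 to BZ means the radius JZ is perpendicular to BZ, so J = Z + (0, 9.8) = (-37.10, 9.800). On A1, Z sits at bearing -90° from J; a 108° counterclockwise sweep puts W at bearing 18°, so W = J + 9.8·(cos 18°, sin 18°) = (-27.78, 12.83). Then |BW| = |W − B| = 30.60.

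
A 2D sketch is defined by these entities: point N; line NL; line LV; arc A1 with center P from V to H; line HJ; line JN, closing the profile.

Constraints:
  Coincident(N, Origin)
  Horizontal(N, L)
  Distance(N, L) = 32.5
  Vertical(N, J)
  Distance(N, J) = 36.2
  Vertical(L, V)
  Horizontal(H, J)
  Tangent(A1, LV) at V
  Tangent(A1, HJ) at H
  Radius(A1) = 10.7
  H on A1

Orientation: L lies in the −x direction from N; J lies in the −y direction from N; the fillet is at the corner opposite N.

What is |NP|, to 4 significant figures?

33.55

N is at the origin; N and L share the same y with |NL| = 32.5 and L on the −x side, so L = (-32.50, 0.000). NJ is vertical with |NJ| = 36.2 and J on the −y side, so J = (0.000, -36.20). The virtual corner opposite N is at (-32.50, -36.20). Tangency of A1 to LV means the radius PV is perpendicular to LV and A1 meets HJ tangentially, so PH is at right angles to HJ, with radius 10.7, so the center P sits 10.7 in from both sides at P = (-21.80, -25.50). Then |NP| = |P − N| = 33.55.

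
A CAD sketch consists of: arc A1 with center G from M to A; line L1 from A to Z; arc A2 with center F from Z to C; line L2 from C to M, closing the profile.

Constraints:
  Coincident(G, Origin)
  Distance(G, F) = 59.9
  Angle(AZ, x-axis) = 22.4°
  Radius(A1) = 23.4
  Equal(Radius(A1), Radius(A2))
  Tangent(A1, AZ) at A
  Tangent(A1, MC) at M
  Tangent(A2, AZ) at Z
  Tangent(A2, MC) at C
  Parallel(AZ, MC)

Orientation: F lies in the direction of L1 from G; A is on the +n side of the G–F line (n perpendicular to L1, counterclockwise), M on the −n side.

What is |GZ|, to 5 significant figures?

64.308

Tangency of A1 to both parallel lines with radius 23.4 puts A and M at G ± 23.4·n: A = (-8.9170, 21.634), M = (8.9170, -21.634). Equal radii place Z and C the same way about F: Z = F + 23.4·n = (46.463, 44.460), C = F − 23.4·n = (64.297, 1.1917). Then |GZ| = |Z − G| = 64.308.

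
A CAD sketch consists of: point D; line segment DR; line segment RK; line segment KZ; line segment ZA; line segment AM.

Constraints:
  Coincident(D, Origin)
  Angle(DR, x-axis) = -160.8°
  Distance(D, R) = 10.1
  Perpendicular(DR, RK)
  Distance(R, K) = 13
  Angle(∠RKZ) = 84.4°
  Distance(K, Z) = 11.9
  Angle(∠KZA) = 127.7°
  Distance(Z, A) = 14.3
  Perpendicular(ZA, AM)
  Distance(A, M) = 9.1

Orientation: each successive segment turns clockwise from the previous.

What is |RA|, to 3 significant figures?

19.4

∠RKZ = 84.4° gives KZ at 13.6° from the x-axis; with |KZ| = 11.9, Z = (-2.25, 11.8). ∠KZA = 127.7° gives ZA at -38.7° from the x-axis; with |ZA| = 14.3, A = (8.91, 2.81). Then |RA| = |A − R| = 19.4.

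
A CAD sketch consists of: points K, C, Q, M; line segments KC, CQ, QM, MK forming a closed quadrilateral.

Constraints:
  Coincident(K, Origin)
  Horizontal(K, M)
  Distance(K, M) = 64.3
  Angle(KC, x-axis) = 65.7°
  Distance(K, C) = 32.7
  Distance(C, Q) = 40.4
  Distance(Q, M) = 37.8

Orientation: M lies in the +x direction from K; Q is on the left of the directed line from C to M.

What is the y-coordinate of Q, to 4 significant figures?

36.18

Checks: |CQ| = 40.40 ✓; |QM| = 37.80 ✓.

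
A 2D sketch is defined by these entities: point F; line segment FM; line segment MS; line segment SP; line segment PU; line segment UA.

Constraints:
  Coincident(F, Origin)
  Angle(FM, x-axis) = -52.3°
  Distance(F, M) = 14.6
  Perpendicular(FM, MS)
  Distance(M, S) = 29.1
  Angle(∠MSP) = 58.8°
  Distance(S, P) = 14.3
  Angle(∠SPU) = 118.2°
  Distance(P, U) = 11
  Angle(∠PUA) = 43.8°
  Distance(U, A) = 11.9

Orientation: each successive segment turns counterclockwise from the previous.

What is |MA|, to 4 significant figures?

20.09

F is at the origin; FM runs at -52.3° with length 14.6, so M = (8.928, -11.55). The perpendicularity gives MS at right angles to FM, so MS runs at 37.70°; with |MS| = 29.1, S = (31.95, 6.244). ∠MSP = 58.8° gives SP at 158.9° from the x-axis; with |SP| = 14.3, P = (18.61, 11.39). ∠SPU = 118.2° gives PU at -139.3° from the x-axis; with |PU| = 11.0, U = (10.27, 4.218). ∠PUA = 43.8° gives UA at -3.100° from the x-axis; with |UA| = 11.9, A = (22.15, 3.575). Then |MA| = |A − M| = 20.09.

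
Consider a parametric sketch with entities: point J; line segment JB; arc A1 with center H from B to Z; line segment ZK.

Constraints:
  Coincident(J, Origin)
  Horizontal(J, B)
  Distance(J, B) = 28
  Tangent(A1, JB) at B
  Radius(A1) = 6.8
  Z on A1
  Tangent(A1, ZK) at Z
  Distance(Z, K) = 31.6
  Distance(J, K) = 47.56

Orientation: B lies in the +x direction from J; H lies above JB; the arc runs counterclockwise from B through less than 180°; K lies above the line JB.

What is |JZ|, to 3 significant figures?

35.6

J is at the origin; JB is horizontal with |JB| = 28.0 and B on the +x side, so B = (28.0, 0.00). Tangency of A1 to JB means the radius HB is perpendicular to JB, so H = B + (0, 6.8) = (28.0, 6.80). Since HZ ⟂ ZK (tangency), |HK| = √(6.8² + 31.6²) = 32.3 regardless of where Z sits on A1. So K lies on both circle(J, 47.56) and circle(H, 32.3); the above-JB intersection is K = (27.1, 39.1). Z is the foot of the tangent from K: Z = (34.6, 8.42).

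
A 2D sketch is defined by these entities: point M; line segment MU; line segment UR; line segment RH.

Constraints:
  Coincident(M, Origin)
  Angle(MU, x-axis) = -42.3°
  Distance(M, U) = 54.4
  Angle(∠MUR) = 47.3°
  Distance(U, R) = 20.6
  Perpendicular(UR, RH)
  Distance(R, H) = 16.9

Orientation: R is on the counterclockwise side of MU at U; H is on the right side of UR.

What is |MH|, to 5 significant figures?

59.167

∠MUR = 47.3°, so UR runs at -42.3° + (180° − 47.3°) = 90.400° from the x-axis; with |UR| = 20.6, R = U + 20.6·(cos 90.400°, sin 90.400°) = (40.092, -16.012). UR is perpendicular to RH; with |RH| = 16.9 on the right of UR, H = R + 16.9·(0.99998, 0.0069813) = (56.992, -15.894). Then |MH| = |H − M| = 59.167.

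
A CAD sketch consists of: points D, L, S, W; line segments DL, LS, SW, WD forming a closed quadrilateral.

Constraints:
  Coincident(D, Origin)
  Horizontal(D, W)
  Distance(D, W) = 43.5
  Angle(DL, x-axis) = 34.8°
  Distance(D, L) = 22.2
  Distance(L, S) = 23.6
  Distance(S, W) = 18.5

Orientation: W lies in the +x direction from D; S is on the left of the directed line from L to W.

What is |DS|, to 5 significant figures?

45.043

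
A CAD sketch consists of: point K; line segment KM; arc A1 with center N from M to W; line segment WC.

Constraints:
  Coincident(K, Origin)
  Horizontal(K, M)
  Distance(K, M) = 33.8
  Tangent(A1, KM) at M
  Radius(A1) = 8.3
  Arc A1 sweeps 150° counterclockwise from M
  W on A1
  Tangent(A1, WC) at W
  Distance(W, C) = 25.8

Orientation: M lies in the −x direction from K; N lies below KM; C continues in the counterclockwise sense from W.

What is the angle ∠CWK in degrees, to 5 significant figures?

52.201°

K is at the origin; K and M share the same y with |KM| = 33.8 and M on the −x side, so M = (-33.800, 0.0000). The tangent condition forces NM to be normal to KM, so N = M + (0, -8.3) = (-33.800, -8.3000). On A1, M sits at bearing 90° from N; a 150° counterclockwise sweep puts W at bearing 240°, so W = N + 8.3·(cos 240°, sin 240°) = (-37.950, -15.488). Since A1 is tangent to WC there, NW ⟂ WC, so WC runs along (−sin 240°, cos 240°); with |WC| = 25.8, C = (-15.607, -28.388). Then cos ∠CWK = WC·WK / (|WC||WK|), giving 52.201°.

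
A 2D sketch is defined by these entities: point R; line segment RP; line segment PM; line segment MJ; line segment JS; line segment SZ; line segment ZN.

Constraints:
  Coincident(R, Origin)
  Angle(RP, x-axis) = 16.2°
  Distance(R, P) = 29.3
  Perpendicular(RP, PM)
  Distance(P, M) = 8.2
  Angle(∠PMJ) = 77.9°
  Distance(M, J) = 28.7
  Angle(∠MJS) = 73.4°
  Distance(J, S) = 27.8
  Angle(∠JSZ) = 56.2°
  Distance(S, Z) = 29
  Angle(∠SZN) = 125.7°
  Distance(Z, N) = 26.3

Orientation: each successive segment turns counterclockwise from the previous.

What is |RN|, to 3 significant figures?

31.4

∠JSZ = 56.2° gives SZ at 78.7° from the x-axis; with |SZ| = 29.0, Z = (25.9, 11.2). ∠SZN = 125.7° gives ZN at 133° from the x-axis; with |ZN| = 26.3, N = (7.95, 30.4). Then |RN| = |N − R| = 31.4.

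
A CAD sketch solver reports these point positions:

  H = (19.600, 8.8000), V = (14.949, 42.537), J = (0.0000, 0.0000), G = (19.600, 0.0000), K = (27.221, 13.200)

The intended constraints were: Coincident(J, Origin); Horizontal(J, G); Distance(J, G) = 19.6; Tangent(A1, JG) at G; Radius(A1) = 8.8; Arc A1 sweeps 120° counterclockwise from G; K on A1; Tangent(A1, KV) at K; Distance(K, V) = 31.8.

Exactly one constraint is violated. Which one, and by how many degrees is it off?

Tangent(A1, KV) at K — off by 7.30°.

J = (0.00, 0.00) ✓; J.y = 0.00, G.y = 0.00 ✓; |JG| = 19.60 ✓; ∠(HG, GJ) = 90.00° ✓; |HG| = 8.800 ✓; bearing(H→K) − bearing(H→G) = 120.0° ✓; |HK| = 8.800 ✓; ∠(HK, KV) = 97.30° ✗; |KV| = 31.80 ✓.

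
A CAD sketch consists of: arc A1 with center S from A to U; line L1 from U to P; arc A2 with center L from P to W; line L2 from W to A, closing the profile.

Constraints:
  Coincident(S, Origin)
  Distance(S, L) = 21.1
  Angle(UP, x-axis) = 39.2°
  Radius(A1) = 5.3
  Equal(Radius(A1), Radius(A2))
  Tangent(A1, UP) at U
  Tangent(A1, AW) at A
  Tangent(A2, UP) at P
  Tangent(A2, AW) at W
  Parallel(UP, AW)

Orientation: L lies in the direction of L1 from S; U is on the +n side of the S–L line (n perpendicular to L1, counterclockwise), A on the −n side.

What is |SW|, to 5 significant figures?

21.755

The slot axis is L1's direction at 39.2°, so u = (cos 39.2°, sin 39.2°) = (0.77494, 0.63203) and n = (−sin 39.2°, cos 39.2°) = (-0.63203, 0.77494). S is at the origin and L lies 21.1 along u from S, so L = 21.1·u = (16.351, 13.336). Tangency of A1 to both parallel lines with radius 5.3 puts U and A at S ± 5.3·n: U = (-3.3498, 4.1072), A = (3.3498, -4.1072). Equal radii place P and W the same way about L: P = L + 5.3·n = (13.002, 17.443), W = L − 5.3·n = (19.701, 9.2286). Then |SW| = |W − S| = 21.755.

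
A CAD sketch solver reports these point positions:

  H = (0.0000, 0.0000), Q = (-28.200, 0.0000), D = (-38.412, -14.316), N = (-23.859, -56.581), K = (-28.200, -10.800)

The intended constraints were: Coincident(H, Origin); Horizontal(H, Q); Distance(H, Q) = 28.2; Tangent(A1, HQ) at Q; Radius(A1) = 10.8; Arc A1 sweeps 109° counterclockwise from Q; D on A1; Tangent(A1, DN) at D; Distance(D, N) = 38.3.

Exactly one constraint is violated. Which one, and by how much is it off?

Distance(D, N) = 38.3 — off by 6.40.

H = (0.00, 0.00) ✓; H.y = 0.00, Q.y = 0.00 ✓; |HQ| = 28.20 ✓; ∠(KQ, QH) = 90.00° ✓; |KQ| = 10.80 ✓; bearing(K→D) − bearing(K→Q) = 109.0° ✓; |KD| = 10.80 ✓; ∠(KD, DN) = 90.00° ✓; |DN| = 44.70 ✗.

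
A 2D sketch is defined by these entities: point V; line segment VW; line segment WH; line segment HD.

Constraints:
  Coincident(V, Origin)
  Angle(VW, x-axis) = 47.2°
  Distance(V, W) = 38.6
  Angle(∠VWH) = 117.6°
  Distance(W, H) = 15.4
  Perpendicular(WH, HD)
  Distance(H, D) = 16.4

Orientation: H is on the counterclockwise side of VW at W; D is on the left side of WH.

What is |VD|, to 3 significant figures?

37.7

∠VWH = 117.6°, so WH runs at 47.2° + (180° − 117.6°) = 110° from the x-axis; with |WH| = 15.4, H = W + 15.4·(cos 110°, sin 110°) = (21.1, 42.8). WH ⟂ HD; with |HD| = 16.4 on the left of WH, D = H + 16.4·(-0.942, -0.335) = (5.61, 37.3). Then |VD| = |D − V| = 37.7.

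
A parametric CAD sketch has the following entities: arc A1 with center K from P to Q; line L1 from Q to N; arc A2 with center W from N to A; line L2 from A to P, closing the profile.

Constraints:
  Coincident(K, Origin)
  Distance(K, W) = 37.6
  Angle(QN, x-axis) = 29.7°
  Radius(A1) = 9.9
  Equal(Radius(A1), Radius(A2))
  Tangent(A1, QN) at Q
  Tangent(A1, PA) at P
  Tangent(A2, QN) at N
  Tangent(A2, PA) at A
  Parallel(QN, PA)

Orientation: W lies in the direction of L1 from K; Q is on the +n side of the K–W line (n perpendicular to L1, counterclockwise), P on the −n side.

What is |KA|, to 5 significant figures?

38.881

The slot axis is L1's direction at 29.7°, so u = (cos 29.7°, sin 29.7°) = (0.86863, 0.49546) and n = (−sin 29.7°, cos 29.7°) = (-0.49546, 0.86863). K is at the origin and W lies 37.6 along u from K, so W = 37.6·u = (32.661, 18.629). Tangency of A1 to both parallel lines with radius 9.9 puts Q and P at K ± 9.9·n: Q = (-4.9050, 8.5995), P = (4.9050, -8.5995). Equal radii place N and A the same way about W: N = W + 9.9·n = (27.756, 27.229), A = W − 9.9·n = (37.566, 10.030). Then |KA| = |A − K| = 38.881.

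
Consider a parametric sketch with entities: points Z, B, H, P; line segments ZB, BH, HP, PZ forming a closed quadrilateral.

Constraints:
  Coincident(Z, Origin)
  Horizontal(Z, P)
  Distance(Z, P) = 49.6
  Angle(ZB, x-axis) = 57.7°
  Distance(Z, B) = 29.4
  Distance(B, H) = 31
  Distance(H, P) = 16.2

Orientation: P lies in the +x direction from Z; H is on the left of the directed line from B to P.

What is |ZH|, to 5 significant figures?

47.921

Checks: Z.y = 0.00, P.y = 0.00 ✓; |BH| = 31.00 ✓; |HP| = 16.20 ✓.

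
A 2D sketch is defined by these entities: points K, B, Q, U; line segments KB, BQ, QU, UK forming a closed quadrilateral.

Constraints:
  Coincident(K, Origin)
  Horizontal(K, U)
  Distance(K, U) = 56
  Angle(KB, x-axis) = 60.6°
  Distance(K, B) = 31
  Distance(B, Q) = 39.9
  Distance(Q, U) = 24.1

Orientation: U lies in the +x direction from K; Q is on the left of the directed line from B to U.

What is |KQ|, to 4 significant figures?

60.05

Checks: |BQ| = 39.90 ✓; |QU| = 24.10 ✓.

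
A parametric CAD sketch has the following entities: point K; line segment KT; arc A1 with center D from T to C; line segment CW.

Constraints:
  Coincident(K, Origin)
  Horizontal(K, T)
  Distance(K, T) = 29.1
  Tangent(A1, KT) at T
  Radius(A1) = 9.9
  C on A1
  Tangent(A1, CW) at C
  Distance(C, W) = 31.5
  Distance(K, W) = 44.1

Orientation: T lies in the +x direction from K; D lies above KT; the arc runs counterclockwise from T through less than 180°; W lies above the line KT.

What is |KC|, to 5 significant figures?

40.184

K is at the origin; K and T share the same y with |KT| = 29.1 and T on the +x side, so T = (29.100, 0.0000). A1 meets KT tangentially, so DT is at right angles to KT, so D = T + (0, 9.9) = (29.100, 9.9000). Since DC ⟂ CW (tangency), |DW| = √(9.9² + 31.5²) = 33.019 regardless of where C sits on A1. So W lies on both circle(K, 44.1) and circle(D, 33.019); the above-KT intersection is W = (17.086, 40.656). C is the foot of the tangent from W: C = (36.817, 16.101).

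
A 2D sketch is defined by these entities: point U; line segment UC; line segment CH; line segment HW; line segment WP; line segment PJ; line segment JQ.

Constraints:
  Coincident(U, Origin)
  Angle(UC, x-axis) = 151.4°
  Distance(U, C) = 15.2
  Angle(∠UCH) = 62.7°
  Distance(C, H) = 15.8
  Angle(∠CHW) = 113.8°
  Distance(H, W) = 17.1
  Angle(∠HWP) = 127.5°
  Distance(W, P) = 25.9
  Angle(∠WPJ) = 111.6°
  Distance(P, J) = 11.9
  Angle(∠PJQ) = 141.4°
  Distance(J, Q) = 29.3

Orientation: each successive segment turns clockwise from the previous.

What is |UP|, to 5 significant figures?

25.074

U is at the origin; UC runs at 151.4° with length 15.2, so C = (-13.345, 7.2761). ∠UCH = 62.7° gives CH at 34.100° from the x-axis; with |CH| = 15.8, H = (-0.26199, 16.134). ∠CHW = 113.8° gives HW at -32.100° from the x-axis; with |HW| = 17.1, W = (14.224, 7.0473). ∠HWP = 127.5° gives WP at -84.600° from the x-axis; with |WP| = 25.9, P = (16.661, -18.738). Then |UP| = |P − U| = 25.074.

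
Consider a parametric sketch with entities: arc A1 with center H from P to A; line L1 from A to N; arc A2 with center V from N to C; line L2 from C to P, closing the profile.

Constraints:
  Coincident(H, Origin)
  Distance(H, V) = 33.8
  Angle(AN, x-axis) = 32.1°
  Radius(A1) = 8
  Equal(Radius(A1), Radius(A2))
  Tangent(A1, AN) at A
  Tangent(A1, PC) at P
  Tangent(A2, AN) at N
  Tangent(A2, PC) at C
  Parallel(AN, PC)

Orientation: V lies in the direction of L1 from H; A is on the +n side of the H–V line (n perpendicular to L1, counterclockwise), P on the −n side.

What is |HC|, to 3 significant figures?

34.7

Tangency of A1 to both parallel lines with radius 8.0 puts A and P at H ± 8.0·n: A = (-4.25, 6.78), P = (4.25, -6.78). Equal radii place N and C the same way about V: N = V + 8.0·n = (24.4, 24.7), C = V − 8.0·n = (32.9, 11.2). Then |HC| = |C − H| = 34.7.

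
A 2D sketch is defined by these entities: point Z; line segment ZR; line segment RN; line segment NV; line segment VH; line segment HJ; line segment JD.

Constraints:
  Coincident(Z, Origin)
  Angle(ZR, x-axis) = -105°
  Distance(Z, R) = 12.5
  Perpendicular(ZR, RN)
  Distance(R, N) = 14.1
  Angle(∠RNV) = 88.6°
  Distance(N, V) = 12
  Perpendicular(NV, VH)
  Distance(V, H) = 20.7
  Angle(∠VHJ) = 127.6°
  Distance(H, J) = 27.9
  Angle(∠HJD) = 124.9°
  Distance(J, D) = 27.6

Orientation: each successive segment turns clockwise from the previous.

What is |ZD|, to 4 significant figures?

51.69

Z is at the origin; ZR runs at -105.0° with length 12.5, so R = (-3.235, -12.07). The perpendicularity gives RN at right angles to ZR, so RN runs at 165.0°; with |RN| = 14.1, N = (-16.85, -8.425). ∠RNV = 88.6° gives NV at 73.60° from the x-axis; with |NV| = 12.0, V = (-13.47, 3.087). NV ⟂ VH, so VH runs at -16.40°; with |VH| = 20.7, H = (6.391, -2.757). ∠VHJ = 127.6° gives HJ at -68.80° from the x-axis; with |HJ| = 27.9, J = (16.48, -28.77). ∠HJD = 124.9° gives JD at -123.9° from the x-axis; with |JD| = 27.6, D = (1.087, -51.68). Then |ZD| = |D − Z| = 51.69.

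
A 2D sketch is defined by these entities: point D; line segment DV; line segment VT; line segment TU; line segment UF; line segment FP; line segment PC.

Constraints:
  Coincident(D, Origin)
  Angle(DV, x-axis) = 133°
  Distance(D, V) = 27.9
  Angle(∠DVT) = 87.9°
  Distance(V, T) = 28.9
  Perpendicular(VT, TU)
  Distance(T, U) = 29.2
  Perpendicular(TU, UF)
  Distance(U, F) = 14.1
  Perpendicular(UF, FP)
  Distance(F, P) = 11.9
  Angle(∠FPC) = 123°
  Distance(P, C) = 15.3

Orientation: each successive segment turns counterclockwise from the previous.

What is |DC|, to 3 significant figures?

32.6

D is at the origin; DV runs at 133.0° with length 27.9, so V = (-19.0, 20.4). ∠DVT = 87.9° gives VT at -135° from the x-axis; with |VT| = 28.9, T = (-39.4, -0.0663). The perpendicularity gives TU at right angles to VT, so TU runs at -44.9°; with |TU| = 29.2, U = (-18.7, -20.7). TU ⟂ UF, so UF runs at 45.1°; with |UF| = 14.1, F = (-8.79, -10.7). UF is perpendicular to FP, so FP runs at 135°; with |FP| = 11.9, P = (-17.2, -2.29). ∠FPC = 123.0° gives PC at -168° from the x-axis; with |PC| = 15.3, C = (-32.2, -5.50). Then |DC| = |C − D| = 32.6.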